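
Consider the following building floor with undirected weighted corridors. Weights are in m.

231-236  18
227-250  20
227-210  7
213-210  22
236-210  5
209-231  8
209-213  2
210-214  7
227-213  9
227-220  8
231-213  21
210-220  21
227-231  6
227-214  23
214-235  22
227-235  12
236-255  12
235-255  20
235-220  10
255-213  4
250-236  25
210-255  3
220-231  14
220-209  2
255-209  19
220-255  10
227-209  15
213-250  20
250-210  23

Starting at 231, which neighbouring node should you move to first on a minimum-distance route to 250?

227

Enumerating some paths:
231–227–213–250: 6+9+20 = 35
231–209–213–250: 8+2+20 = 30
231–227–250: 6+20 = 26
Cheapest is 231–227–250 at 26 m.
So from 231 the first move is to 227.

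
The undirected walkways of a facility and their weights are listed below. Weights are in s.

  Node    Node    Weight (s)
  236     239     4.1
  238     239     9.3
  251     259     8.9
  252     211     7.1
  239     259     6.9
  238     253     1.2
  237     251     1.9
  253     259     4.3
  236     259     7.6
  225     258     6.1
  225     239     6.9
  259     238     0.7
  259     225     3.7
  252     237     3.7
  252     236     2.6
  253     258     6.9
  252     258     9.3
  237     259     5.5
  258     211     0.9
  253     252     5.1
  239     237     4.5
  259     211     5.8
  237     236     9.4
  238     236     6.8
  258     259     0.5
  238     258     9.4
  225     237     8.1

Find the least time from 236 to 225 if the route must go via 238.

Shortest 236→238: 236 → 238 = 6.8
Best 238 to 225: 238 → 259 → 225 costing 4.4
Total via 238: 6.8 + 4.4 = 11.2 s.

11.2 s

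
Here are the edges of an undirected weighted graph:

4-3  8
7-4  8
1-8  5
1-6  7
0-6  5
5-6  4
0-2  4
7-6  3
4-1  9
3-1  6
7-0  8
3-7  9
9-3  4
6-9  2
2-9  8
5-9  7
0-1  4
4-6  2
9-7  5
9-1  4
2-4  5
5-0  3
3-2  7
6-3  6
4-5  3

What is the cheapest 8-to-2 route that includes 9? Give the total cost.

Shortest 8→9: 8 → 1 → 9 = 9
Shortest 9→2: 9 → 2 = 8
Total via 9: 9 + 8 = 17.

17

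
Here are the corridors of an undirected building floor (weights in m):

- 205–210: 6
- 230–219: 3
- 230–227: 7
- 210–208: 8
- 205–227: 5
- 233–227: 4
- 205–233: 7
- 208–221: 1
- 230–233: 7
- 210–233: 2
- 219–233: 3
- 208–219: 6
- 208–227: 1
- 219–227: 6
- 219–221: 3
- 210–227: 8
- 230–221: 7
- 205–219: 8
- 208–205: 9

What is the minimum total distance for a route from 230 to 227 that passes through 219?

Best 230 to 219: 230–219 costing 3
Best 219 to 227: 219–221–208–227 costing 5
Total via 219: 3 + 5 = 8 m.

8 m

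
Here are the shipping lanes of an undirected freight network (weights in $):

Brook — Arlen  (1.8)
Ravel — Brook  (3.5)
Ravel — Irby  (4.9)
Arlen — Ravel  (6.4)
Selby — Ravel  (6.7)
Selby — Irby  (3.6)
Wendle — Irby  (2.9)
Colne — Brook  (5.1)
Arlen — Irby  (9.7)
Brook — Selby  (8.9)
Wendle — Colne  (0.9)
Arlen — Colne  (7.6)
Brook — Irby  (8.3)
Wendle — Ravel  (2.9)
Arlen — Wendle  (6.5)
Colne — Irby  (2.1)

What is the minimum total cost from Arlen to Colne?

$6.9

Running Dijkstra from Arlen:
Arlen: 0
Brook: 1.8  (via Arlen)
Ravel: 5.3  (via Brook)
Wendle: 6.5  (via Arlen)
Colne: 6.9  (via Brook)
Shortest route: Arlen → Brook → Colne = $6.9.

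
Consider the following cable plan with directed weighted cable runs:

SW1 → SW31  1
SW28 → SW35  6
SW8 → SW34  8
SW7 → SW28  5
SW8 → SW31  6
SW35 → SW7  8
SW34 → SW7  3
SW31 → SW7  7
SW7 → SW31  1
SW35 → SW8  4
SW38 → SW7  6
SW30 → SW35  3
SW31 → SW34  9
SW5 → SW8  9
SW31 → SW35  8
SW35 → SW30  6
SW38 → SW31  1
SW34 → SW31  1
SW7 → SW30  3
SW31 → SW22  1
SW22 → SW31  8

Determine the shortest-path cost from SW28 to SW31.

15

Enumerating some paths:
SW28 → SW35 → SW8 → SW31: 6+4+6 = 16
SW28 → SW35 → SW7 → SW31: 6+8+1 = 15
Cheapest is SW28 → SW35 → SW7 → SW31 at 15.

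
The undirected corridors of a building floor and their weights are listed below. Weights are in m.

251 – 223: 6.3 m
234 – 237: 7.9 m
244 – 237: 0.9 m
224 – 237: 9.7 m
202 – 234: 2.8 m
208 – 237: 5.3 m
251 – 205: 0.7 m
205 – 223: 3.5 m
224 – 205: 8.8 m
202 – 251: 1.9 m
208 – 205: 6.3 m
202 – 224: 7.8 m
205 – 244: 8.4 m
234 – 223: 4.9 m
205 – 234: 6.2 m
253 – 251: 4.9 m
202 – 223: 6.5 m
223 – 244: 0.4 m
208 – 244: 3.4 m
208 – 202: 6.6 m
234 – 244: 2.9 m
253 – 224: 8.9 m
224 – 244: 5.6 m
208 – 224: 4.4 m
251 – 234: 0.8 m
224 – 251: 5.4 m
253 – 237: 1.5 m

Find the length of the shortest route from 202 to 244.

Running Dijkstra from 202:
202: 0
251: 1.9  (via 202)
205: 2.6  (via 251)
234: 2.7  (via 251)
244: 5.6  (via 234)
Shortest route: 202 → 251 → 234 → 244 = 5.6 m.

5.6 m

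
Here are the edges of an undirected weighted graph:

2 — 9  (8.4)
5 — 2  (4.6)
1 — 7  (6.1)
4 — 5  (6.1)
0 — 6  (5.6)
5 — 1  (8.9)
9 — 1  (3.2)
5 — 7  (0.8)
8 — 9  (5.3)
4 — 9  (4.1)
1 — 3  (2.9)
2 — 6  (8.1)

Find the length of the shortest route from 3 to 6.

22.5

Running Dijkstra from 3:
3: 0
1: 2.9  (via 3)
9: 6.1  (via 1)
7: 9  (via 1)
5: 9.8  (via 7)
4: 10.2  (via 9)
8: 11.4  (via 9)
2: 14.4  (via 5)
6: 22.5  (via 2)
Shortest route: 3–1–7–5–2–6 = 22.5.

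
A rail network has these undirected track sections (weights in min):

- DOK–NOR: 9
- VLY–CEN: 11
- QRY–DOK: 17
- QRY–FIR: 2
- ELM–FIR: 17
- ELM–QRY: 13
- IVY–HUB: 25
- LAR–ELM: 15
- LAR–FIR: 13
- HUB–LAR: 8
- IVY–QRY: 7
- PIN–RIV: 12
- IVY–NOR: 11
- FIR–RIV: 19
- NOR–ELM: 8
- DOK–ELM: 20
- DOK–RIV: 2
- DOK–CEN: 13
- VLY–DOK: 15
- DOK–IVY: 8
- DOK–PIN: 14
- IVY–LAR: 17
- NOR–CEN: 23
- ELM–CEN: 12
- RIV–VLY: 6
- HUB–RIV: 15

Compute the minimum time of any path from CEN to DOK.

Compare a few routes:
CEN → VLY → RIV → DOK: 11+6+2 = 19
CEN → VLY → DOK: 11+15 = 26
CEN → ELM → NOR → DOK: 12+8+9 = 29
CEN → DOK: 13 = 13
The minimum is 13 min via CEN → DOK.

13 min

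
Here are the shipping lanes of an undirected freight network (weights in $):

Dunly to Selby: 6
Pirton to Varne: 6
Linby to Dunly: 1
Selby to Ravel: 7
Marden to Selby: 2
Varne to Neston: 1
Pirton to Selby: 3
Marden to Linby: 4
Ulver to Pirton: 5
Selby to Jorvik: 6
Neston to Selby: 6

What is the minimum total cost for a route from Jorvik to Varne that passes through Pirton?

$15

Shortest Jorvik→Pirton: Jorvik–Selby–Pirton = 9
Shortest Pirton→Varne: Pirton–Varne = 6
Total via Pirton: 9 + 6 = $15.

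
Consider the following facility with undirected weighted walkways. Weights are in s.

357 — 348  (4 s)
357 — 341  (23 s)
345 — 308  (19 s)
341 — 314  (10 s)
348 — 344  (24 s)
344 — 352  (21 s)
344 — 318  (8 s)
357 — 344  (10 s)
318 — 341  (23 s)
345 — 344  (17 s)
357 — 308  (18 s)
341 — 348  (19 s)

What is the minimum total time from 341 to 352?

52 s

Settle nodes by increasing distance from 341:
341: 0
314: 10  (via 341)
348: 19  (via 341)
318: 23  (via 341)
357: 23  (via 341)
344: 31  (via 318)
308: 41  (via 357)
345: 48  (via 344)
352: 52  (via 344)
Shortest route: 341 → 318 → 344 → 352 = 52 s.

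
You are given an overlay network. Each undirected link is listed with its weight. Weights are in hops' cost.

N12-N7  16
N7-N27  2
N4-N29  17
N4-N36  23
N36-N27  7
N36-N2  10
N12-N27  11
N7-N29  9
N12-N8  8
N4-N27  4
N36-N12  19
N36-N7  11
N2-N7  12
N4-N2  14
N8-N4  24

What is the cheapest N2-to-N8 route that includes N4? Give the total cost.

Best N2 to N4: N2 → N4 costing 14
Shortest N4→N8: N4 → N27 → N12 → N8 = 23
Total via N4: 14 + 23 = 37 hops' cost.

37 hops' cost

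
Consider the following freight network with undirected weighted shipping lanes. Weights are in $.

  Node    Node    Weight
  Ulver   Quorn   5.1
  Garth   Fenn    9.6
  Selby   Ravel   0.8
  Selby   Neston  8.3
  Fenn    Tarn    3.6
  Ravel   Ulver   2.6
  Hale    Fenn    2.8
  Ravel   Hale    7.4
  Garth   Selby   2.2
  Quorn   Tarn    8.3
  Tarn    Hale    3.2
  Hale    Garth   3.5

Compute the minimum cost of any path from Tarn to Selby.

Compare a few routes:
Tarn → Hale → Ravel → Selby: 3.2+7.4+0.8 = 11.4
Tarn → Hale → Garth → Selby: 3.2+3.5+2.2 = 8.9
Cheapest is Tarn → Hale → Garth → Selby at $8.9.

$8.9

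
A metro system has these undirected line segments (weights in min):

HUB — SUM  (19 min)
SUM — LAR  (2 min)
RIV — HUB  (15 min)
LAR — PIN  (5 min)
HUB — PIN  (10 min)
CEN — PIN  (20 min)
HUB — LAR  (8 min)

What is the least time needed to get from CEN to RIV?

45 min

Enumerating some paths:
CEN - PIN - HUB - RIV: 20+10+15 = 45
CEN - PIN - LAR - HUB - RIV: 20+5+8+15 = 48
Cheapest is CEN - PIN - HUB - RIV at 45 min.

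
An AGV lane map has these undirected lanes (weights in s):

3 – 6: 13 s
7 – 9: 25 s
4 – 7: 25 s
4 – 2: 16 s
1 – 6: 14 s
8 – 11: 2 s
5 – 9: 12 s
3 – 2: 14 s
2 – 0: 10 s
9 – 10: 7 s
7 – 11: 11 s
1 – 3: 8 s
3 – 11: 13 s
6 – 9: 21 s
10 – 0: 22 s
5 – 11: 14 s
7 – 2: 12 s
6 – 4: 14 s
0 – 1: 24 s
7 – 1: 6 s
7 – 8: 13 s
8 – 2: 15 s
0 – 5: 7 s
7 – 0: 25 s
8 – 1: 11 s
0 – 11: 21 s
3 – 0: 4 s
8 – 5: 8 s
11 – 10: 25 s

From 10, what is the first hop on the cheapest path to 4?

Compare a few routes:
10 → 9 → 6 → 4: 7+21+14 = 42
10 → 0 → 2 → 4: 22+10+16 = 48
Cheapest is 10 → 9 → 6 → 4 at 42 s.
So from 10 the first move is to 9.

9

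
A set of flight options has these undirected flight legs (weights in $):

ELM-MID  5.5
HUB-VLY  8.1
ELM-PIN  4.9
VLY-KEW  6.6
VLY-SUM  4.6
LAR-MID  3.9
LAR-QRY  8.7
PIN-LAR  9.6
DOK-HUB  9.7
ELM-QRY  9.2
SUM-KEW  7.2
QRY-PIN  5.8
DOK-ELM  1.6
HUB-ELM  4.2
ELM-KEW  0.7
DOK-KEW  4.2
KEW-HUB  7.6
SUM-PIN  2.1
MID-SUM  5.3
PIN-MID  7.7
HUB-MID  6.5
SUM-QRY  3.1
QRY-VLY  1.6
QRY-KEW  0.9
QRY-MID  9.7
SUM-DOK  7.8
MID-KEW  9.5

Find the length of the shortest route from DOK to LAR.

Settle nodes by increasing distance from DOK:
DOK: 0
ELM: 1.6  (via DOK)
KEW: 2.3  (via ELM)
QRY: 3.2  (via KEW)
VLY: 4.8  (via QRY)
HUB: 5.8  (via ELM)
SUM: 6.3  (via QRY)
PIN: 6.5  (via ELM)
MID: 7.1  (via ELM)
LAR: 11  (via MID)
Shortest route: DOK–ELM–MID–LAR = $11.

$11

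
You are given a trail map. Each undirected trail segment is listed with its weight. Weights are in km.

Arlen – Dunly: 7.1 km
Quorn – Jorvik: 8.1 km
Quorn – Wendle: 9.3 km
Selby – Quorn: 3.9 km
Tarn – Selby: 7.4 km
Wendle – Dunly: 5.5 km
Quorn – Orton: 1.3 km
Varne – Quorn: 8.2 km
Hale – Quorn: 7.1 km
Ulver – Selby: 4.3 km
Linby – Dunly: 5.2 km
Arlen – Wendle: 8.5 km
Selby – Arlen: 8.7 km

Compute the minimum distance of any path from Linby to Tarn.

28.4 km

Shortest distances from Linby:
Linby: 0
Dunly: 5.2  (via Linby)
Wendle: 10.7  (via Dunly)
Arlen: 12.3  (via Dunly)
Quorn: 20  (via Wendle)
Selby: 21  (via Arlen)
Orton: 21.3  (via Quorn)
Ulver: 25.3  (via Selby)
Hale: 27.1  (via Quorn)
Jorvik: 28.1  (via Quorn)
Varne: 28.2  (via Quorn)
Tarn: 28.4  (via Selby)
Shortest route: Linby–Dunly–Arlen–Selby–Tarn = 28.4 km.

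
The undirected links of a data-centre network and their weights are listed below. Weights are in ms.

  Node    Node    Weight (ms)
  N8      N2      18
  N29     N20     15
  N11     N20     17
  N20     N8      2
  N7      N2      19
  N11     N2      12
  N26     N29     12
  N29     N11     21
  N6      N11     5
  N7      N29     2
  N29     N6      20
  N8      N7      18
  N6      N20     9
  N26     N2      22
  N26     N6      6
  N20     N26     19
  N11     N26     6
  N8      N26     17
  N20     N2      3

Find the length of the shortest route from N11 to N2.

Settle nodes by increasing distance from N11:
N11: 0
N6: 5  (via N11)
N26: 6  (via N11)
N2: 12  (via N11)
Shortest route: N11–N2 = 12 ms.

12 ms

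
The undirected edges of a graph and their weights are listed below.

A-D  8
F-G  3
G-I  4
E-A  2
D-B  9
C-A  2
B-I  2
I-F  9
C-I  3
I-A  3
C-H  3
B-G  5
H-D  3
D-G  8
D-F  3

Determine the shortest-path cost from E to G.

9

Running Dijkstra from E:
E: 0
A: 2  (via E)
C: 4  (via A)
I: 5  (via A)
B: 7  (via I)
H: 7  (via C)
G: 9  (via I)
Shortest route: E → A → I → G = 9.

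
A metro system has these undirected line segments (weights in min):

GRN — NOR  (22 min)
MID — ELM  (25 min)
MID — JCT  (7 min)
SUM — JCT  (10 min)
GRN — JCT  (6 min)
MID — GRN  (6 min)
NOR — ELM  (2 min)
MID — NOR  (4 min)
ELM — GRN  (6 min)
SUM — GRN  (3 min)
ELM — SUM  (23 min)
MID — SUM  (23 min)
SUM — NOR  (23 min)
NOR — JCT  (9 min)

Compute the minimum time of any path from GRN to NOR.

Candidate routes:
GRN - JCT - MID - NOR: 6+7+4 = 17
GRN - ELM - NOR: 6+2 = 8
GRN - MID - NOR: 6+4 = 10
GRN - JCT - NOR: 6+9 = 15
The minimum is 8 min via GRN - ELM - NOR.

8 min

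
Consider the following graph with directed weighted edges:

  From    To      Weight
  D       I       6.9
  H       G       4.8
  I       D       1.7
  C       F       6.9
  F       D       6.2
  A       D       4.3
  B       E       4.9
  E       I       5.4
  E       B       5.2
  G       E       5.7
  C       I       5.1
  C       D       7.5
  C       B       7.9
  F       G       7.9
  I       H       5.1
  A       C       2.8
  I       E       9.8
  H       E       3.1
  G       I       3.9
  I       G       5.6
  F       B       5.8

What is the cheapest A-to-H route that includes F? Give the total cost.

Best A to F: A → C → F costing 9.7
Shortest F→H: F → G → I → H = 16.9
Total via F: 9.7 + 16.9 = 26.6.

26.6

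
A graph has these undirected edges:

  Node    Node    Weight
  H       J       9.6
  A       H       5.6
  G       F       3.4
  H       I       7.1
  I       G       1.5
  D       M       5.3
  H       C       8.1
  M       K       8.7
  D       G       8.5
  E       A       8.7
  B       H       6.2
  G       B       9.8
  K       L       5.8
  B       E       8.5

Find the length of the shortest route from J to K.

Compare a few routes:
J - H - B - G - D - M - K: 9.6+6.2+9.8+8.5+5.3+8.7 = 48.1
J - H - I - G - D - M - K: 9.6+7.1+1.5+8.5+5.3+8.7 = 40.7
J - H - A - E - B - G - D - M - K: 9.6+5.6+8.7+8.5+9.8+8.5+5.3+8.7 = 64.7
Cheapest is J - H - I - G - D - M - K at 40.7.

40.7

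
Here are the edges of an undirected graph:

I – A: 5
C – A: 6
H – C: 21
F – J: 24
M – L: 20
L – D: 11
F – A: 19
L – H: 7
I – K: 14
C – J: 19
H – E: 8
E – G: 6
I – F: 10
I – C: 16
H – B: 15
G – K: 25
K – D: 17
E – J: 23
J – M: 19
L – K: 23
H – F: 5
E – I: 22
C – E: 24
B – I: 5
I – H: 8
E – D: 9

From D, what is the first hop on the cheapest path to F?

E

Enumerating some paths:
D → E → H → F: 9+8+5 = 22
D → L → H → F: 11+7+5 = 23
Cheapest is D → E → H → F at 22.
So from D the first move is to E.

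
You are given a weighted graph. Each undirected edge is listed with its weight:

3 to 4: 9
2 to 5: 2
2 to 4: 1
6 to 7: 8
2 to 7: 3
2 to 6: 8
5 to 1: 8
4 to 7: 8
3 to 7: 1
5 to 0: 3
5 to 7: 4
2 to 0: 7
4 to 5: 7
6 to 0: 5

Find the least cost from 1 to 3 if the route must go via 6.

25

Shortest 1→6: 1–5–0–6 = 16
Shortest 6→3: 6–7–3 = 9
Total via 6: 16 + 9 = 25.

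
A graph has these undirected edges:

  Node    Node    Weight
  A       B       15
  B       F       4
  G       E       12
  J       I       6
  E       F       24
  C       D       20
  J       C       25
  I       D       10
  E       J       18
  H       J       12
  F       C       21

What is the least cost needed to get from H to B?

Candidate routes:
H–J–C–F–B: 12+25+21+4 = 62
H–J–E–F–B: 12+18+24+4 = 58
The minimum is 58 via H–J–E–F–B.

58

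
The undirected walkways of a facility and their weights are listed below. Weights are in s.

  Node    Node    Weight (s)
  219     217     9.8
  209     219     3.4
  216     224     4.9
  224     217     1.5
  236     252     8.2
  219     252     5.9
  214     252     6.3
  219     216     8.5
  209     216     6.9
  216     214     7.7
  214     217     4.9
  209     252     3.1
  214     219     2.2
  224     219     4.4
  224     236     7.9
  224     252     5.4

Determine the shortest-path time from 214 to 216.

Shortest distances from 214:
214: 0
219: 2.2  (via 214)
217: 4.9  (via 214)
209: 5.6  (via 219)
252: 6.3  (via 214)
224: 6.4  (via 217)
216: 7.7  (via 214)
Shortest route: 214 → 216 = 7.7 s.

7.7 s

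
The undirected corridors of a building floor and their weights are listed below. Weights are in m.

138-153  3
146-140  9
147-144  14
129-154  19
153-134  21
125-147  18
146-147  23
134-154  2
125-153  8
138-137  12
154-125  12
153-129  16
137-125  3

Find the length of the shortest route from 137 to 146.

Enumerating some paths:
137 → 138 → 153 → 134 → 154 → 125 → 147 → 146: 12+3+21+2+12+18+23 = 91
137 → 138 → 153 → 125 → 147 → 146: 12+3+8+18+23 = 64
137 → 138 → 153 → 129 → 154 → 125 → 147 → 146: 12+3+16+19+12+18+23 = 103
137 → 125 → 147 → 146: 3+18+23 = 44
Cheapest is 137 → 125 → 147 → 146 at 44 m.

44 m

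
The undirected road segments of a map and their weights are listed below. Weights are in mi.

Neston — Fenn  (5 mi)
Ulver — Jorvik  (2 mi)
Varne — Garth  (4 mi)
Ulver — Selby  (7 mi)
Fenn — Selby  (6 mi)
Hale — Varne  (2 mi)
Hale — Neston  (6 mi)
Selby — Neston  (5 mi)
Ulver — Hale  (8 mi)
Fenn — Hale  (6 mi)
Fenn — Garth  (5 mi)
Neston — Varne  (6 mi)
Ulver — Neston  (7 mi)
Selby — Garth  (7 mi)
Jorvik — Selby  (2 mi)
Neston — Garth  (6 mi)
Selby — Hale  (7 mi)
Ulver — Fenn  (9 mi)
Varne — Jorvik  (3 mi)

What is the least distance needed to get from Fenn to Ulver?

Enumerating some paths:
Fenn → Selby → Jorvik → Ulver: 6+2+2 = 10
Fenn → Neston → Ulver: 5+7 = 12
Fenn → Ulver: 9 = 9
Cheapest is Fenn → Ulver at 9 mi.

9 mi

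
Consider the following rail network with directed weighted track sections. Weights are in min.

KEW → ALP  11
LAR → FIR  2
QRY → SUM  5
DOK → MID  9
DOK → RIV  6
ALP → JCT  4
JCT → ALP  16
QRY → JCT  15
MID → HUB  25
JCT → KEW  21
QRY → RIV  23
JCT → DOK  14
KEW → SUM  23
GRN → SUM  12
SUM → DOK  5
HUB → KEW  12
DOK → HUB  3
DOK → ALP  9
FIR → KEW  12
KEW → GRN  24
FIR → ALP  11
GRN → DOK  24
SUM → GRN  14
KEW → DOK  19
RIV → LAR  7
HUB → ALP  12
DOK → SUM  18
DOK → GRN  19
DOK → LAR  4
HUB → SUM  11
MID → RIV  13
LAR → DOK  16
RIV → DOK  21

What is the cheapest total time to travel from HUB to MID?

25 min

Enumerating some paths:
HUB - KEW - SUM - DOK - MID: 12+23+5+9 = 49
HUB - SUM - DOK - MID: 11+5+9 = 25
HUB - ALP - JCT - DOK - MID: 12+4+14+9 = 39
HUB - KEW - DOK - MID: 12+19+9 = 40
Cheapest is HUB - SUM - DOK - MID at 25 min.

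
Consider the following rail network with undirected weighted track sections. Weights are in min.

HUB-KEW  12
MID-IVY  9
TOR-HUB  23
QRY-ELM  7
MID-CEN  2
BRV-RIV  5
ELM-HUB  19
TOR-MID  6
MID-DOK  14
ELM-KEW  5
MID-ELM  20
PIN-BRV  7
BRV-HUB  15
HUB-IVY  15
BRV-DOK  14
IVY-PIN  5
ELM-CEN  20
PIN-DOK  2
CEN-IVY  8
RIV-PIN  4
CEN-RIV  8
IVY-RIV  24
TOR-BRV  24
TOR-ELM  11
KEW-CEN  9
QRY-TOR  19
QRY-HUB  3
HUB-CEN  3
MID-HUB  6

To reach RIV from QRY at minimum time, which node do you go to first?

HUB

Candidate routes:
QRY–HUB–CEN–RIV: 3+3+8 = 14
QRY–HUB–MID–CEN–RIV: 3+6+2+8 = 19
Cheapest is QRY–HUB–CEN–RIV at 14 min.
So from QRY the first move is to HUB.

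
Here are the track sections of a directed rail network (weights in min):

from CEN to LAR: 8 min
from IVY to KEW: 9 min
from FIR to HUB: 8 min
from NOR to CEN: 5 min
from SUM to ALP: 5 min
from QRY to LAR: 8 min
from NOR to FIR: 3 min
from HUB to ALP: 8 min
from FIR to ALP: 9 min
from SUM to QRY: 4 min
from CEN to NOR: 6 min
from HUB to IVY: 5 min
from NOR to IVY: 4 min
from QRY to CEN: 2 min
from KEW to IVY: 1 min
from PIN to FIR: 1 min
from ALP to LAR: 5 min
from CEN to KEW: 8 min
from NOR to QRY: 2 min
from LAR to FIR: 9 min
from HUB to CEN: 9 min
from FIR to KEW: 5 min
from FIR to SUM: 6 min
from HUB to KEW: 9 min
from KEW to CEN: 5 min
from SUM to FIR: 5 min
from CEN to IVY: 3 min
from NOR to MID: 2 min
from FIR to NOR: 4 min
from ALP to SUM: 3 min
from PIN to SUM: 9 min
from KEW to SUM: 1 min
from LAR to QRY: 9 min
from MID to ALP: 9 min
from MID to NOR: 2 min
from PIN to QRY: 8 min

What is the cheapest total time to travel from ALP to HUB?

16 min

Settle nodes by increasing distance from ALP:
ALP: 0
SUM: 3  (via ALP)
LAR: 5  (via ALP)
QRY: 7  (via SUM)
FIR: 8  (via SUM)
CEN: 9  (via QRY)
IVY: 12  (via CEN)
NOR: 12  (via FIR)
KEW: 13  (via FIR)
MID: 14  (via NOR)
HUB: 16  (via FIR)
Shortest route: ALP–SUM–FIR–HUB = 16 min.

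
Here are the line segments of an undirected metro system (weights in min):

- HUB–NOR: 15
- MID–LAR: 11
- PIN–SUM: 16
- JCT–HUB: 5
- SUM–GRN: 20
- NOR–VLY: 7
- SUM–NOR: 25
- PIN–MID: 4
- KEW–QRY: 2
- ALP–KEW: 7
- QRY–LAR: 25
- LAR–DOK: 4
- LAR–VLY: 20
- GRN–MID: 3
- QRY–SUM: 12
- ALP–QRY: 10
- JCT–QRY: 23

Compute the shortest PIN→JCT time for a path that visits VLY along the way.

Shortest PIN→VLY: PIN–MID–LAR–VLY = 35
Best VLY to JCT: VLY–NOR–HUB–JCT costing 27
Total via VLY: 35 + 27 = 62 min.

62 min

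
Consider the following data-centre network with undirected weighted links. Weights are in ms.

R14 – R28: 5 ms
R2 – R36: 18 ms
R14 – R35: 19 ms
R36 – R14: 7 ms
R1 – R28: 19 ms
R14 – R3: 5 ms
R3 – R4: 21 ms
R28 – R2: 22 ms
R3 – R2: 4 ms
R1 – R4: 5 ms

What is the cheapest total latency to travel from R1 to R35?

43 ms

Enumerating some paths:
R1 → R4 → R3 → R14 → R35: 5+21+5+19 = 50
R1 → R4 → R3 → R2 → R36 → R14 → R35: 5+21+4+18+7+19 = 74
R1 → R28 → R2 → R3 → R14 → R35: 19+22+4+5+19 = 69
R1 → R28 → R14 → R35: 19+5+19 = 43
Cheapest is R1 → R28 → R14 → R35 at 43 ms.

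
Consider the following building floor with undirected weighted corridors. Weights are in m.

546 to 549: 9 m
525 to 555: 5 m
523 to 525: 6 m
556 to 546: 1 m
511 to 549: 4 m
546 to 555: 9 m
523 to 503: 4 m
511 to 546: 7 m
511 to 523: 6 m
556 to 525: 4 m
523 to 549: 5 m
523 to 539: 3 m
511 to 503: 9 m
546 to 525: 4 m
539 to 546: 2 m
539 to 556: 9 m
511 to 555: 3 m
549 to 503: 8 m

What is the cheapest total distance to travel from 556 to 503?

10 m

Running Dijkstra from 556:
556: 0
546: 1  (via 556)
539: 3  (via 546)
525: 4  (via 556)
523: 6  (via 539)
511: 8  (via 546)
555: 9  (via 525)
549: 10  (via 546)
503: 10  (via 523)
Shortest route: 556 → 546 → 539 → 523 → 503 = 10 m.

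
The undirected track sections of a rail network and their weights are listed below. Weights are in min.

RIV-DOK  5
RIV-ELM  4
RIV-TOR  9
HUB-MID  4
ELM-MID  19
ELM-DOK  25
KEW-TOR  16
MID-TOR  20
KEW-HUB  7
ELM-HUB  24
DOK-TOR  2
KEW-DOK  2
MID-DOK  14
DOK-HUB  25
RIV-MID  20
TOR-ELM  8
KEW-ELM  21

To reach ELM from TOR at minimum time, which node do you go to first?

ELM

Enumerating some paths:
TOR → DOK → RIV → ELM: 2+5+4 = 11
TOR → RIV → ELM: 9+4 = 13
TOR → ELM: 8 = 8
The minimum is 8 min via TOR → ELM.
So from TOR the first move is to ELM.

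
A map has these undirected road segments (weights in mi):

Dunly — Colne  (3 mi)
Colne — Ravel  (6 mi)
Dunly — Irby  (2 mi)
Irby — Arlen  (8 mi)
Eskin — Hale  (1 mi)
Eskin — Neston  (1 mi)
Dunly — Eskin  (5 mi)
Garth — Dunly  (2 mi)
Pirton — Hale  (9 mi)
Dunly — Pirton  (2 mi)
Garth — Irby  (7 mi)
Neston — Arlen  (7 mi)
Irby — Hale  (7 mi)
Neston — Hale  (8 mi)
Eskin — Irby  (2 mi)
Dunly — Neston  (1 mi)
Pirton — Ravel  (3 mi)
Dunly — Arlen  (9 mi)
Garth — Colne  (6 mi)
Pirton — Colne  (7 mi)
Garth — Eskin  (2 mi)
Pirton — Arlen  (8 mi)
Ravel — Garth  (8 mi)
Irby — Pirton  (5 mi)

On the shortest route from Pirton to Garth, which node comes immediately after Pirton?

Dunly

Candidate routes:
Pirton → Dunly → Garth: 2+2 = 4
Pirton → Dunly → Neston → Eskin → Garth: 2+1+1+2 = 6
Pirton → Dunly → Irby → Eskin → Garth: 2+2+2+2 = 8
The minimum is 4 mi via Pirton → Dunly → Garth.
So from Pirton the first move is to Dunly.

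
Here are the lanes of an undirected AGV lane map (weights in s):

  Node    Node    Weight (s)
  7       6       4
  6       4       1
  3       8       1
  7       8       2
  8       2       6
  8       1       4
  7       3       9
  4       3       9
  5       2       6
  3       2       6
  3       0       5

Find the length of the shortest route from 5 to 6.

18 s

Shortest distances from 5:
5: 0
2: 6  (via 5)
3: 12  (via 2)
8: 12  (via 2)
7: 14  (via 8)
1: 16  (via 8)
0: 17  (via 3)
6: 18  (via 7)
Shortest route: 5 → 2 → 8 → 7 → 6 = 18 s.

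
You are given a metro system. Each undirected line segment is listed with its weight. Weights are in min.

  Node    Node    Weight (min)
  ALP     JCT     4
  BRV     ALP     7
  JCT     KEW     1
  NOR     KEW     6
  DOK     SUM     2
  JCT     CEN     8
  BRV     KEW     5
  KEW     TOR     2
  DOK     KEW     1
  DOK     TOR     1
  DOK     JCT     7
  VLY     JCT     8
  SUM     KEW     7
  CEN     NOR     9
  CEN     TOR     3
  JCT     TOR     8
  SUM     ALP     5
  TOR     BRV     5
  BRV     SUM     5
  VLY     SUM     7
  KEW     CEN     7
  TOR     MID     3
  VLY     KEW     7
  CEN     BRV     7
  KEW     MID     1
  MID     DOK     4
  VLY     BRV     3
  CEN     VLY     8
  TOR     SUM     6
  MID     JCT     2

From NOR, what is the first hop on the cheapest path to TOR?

KEW

Enumerating some paths:
NOR–KEW–TOR: 6+2 = 8
NOR–CEN–TOR: 9+3 = 12
NOR–KEW–MID–DOK–TOR: 6+1+4+1 = 12
NOR–KEW–MID–TOR: 6+1+3 = 10
The minimum is 8 min via NOR–KEW–TOR.
So from NOR the first move is to KEW.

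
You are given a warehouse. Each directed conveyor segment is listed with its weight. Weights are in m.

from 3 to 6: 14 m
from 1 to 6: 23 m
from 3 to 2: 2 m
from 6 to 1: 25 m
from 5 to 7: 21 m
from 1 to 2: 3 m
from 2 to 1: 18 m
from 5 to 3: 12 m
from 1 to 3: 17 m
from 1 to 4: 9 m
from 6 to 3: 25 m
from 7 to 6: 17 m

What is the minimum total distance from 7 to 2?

44 m

Compare a few routes:
7–6–1–2: 17+25+3 = 45
7–6–3–2: 17+25+2 = 44
The minimum is 44 m via 7–6–3–2.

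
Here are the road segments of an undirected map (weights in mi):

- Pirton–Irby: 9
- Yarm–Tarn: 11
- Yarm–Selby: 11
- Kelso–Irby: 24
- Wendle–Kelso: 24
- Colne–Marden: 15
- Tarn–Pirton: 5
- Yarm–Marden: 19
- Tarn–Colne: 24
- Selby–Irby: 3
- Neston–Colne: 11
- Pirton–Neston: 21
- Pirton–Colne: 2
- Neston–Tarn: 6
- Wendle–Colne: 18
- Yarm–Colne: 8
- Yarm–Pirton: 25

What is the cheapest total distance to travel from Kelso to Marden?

Candidate routes:
Kelso → Irby → Pirton → Colne → Marden: 24+9+2+15 = 50
Kelso → Irby → Selby → Yarm → Marden: 24+3+11+19 = 57
Cheapest is Kelso → Irby → Pirton → Colne → Marden at 50 mi.

50 mi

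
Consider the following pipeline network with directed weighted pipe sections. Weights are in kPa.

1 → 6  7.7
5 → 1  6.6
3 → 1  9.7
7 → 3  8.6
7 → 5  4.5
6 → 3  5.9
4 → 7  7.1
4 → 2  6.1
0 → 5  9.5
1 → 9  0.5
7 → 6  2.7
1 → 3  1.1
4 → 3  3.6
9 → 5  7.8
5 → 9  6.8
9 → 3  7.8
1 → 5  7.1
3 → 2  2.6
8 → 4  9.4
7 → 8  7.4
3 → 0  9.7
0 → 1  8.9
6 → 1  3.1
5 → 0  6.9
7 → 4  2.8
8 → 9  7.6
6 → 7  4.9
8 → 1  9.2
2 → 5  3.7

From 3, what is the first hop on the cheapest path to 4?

1

Compare a few routes:
3–0–1–6–7–4: 9.7+8.9+7.7+4.9+2.8 = 34
3–2–5–1–6–7–4: 2.6+3.7+6.6+7.7+4.9+2.8 = 28.3
3–1–6–7–4: 9.7+7.7+4.9+2.8 = 25.1
Cheapest is 3–1–6–7–4 at 25.1 kPa.
So from 3 the first move is to 1.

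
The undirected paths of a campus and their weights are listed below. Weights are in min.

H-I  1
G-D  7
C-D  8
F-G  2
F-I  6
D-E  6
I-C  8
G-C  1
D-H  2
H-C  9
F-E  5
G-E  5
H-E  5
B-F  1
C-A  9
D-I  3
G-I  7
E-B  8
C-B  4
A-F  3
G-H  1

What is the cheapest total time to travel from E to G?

5 min

Enumerating some paths:
E–F–G: 5+2 = 7
E–G: 5 = 5
E–H–G: 5+1 = 6
Cheapest is E–G at 5 min.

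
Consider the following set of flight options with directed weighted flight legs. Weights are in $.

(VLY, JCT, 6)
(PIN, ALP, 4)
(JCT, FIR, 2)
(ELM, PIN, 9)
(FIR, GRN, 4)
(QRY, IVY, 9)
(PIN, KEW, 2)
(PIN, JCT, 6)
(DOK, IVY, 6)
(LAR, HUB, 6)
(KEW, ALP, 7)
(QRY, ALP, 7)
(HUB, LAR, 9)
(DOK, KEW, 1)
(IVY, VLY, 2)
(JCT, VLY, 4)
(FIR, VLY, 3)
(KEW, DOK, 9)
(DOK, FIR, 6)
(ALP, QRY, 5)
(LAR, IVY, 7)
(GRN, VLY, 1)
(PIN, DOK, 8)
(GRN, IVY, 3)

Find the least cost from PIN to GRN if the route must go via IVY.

$28

Best PIN to IVY: PIN–DOK–IVY costing 14
Best IVY to GRN: IVY–VLY–JCT–FIR–GRN costing 14
Total via IVY: 14 + 14 = $28.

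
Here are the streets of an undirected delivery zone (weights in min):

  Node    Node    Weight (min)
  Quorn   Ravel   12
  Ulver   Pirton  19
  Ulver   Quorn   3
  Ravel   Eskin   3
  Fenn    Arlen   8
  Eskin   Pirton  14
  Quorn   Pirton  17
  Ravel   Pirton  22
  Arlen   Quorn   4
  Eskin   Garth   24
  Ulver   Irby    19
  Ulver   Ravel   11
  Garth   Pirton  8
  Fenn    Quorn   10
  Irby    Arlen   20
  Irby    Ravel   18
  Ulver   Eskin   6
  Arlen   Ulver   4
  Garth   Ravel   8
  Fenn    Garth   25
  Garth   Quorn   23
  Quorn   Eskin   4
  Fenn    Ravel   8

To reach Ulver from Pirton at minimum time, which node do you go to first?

Compare a few routes:
Pirton - Quorn - Ulver: 17+3 = 20
Pirton - Eskin - Ulver: 14+6 = 20
Pirton - Eskin - Quorn - Ulver: 14+4+3 = 21
Pirton - Ulver: 19 = 19
The minimum is 19 min via Pirton - Ulver.
So from Pirton the first move is to Ulver.

Ulver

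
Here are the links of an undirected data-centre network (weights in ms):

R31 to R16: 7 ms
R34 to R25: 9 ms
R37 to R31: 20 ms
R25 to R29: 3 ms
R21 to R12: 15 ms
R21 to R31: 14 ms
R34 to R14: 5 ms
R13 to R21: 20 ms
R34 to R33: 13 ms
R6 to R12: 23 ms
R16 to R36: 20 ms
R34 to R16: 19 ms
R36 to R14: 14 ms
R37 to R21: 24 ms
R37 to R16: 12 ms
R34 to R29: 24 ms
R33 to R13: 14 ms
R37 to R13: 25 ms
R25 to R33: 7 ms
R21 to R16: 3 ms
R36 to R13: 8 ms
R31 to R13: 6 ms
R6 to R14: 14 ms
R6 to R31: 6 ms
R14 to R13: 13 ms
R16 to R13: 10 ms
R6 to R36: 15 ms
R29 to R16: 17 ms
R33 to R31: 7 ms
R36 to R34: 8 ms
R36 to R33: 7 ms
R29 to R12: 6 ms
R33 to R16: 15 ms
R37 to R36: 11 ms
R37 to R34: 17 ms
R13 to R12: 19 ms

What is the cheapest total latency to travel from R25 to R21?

23 ms

Enumerating some paths:
R25–R33–R31–R16–R21: 7+7+7+3 = 24
R25–R29–R12–R21: 3+6+15 = 24
R25–R33–R16–R21: 7+15+3 = 25
R25–R29–R16–R21: 3+17+3 = 23
Cheapest is R25–R29–R16–R21 at 23 ms.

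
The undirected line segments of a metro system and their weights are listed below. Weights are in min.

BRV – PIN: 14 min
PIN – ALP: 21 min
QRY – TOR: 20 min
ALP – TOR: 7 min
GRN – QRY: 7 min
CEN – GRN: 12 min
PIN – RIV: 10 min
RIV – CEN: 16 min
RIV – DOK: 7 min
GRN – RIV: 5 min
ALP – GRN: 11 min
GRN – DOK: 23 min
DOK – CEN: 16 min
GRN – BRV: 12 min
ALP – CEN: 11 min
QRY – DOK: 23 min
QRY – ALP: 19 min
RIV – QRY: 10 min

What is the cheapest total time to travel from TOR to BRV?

Enumerating some paths:
TOR → ALP → PIN → BRV: 7+21+14 = 42
TOR → QRY → GRN → BRV: 20+7+12 = 39
TOR → ALP → GRN → BRV: 7+11+12 = 30
The minimum is 30 min via TOR → ALP → GRN → BRV.

30 min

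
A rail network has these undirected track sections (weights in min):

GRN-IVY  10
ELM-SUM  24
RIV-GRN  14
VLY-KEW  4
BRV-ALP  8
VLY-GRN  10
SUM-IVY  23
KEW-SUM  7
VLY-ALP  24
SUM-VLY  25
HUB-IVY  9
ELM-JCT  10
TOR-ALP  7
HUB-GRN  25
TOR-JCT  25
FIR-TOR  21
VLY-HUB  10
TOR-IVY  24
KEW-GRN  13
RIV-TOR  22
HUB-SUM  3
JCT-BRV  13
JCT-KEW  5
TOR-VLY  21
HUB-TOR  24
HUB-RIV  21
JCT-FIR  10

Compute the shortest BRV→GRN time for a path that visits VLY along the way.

32 min

Shortest BRV→VLY: BRV → JCT → KEW → VLY = 22
Shortest VLY→GRN: VLY → GRN = 10
Total via VLY: 22 + 10 = 32 min.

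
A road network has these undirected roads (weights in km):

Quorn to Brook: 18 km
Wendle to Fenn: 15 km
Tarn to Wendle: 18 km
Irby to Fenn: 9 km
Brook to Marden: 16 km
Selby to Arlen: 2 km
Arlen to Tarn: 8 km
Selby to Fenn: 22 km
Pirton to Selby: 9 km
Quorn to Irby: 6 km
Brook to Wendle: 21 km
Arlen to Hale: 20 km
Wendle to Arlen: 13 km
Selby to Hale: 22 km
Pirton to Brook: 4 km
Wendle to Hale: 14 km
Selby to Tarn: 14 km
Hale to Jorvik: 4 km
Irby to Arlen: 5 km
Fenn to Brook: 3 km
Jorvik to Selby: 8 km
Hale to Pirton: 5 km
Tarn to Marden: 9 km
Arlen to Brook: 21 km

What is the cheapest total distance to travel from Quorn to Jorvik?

Candidate routes:
Quorn → Irby → Fenn → Brook → Pirton → Hale → Jorvik: 6+9+3+4+5+4 = 31
Quorn → Irby → Arlen → Selby → Jorvik: 6+5+2+8 = 21
Quorn → Irby → Arlen → Selby → Pirton → Hale → Jorvik: 6+5+2+9+5+4 = 31
Quorn → Brook → Pirton → Hale → Jorvik: 18+4+5+4 = 31
The minimum is 21 km via Quorn → Irby → Arlen → Selby → Jorvik.

21 km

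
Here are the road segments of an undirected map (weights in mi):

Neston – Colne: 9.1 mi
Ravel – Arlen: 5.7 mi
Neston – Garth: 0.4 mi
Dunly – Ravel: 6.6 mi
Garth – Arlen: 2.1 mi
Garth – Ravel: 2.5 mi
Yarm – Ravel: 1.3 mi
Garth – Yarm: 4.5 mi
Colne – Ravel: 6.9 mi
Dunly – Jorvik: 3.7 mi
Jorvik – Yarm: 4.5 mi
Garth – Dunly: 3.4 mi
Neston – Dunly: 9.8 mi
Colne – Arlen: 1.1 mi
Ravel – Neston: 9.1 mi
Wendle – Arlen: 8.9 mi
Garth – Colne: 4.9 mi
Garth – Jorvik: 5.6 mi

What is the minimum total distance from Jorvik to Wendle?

Compare a few routes:
Jorvik - Garth - Arlen - Wendle: 5.6+2.1+8.9 = 16.6
Jorvik - Dunly - Garth - Arlen - Wendle: 3.7+3.4+2.1+8.9 = 18.1
Cheapest is Jorvik - Garth - Arlen - Wendle at 16.6 mi.

16.6 mi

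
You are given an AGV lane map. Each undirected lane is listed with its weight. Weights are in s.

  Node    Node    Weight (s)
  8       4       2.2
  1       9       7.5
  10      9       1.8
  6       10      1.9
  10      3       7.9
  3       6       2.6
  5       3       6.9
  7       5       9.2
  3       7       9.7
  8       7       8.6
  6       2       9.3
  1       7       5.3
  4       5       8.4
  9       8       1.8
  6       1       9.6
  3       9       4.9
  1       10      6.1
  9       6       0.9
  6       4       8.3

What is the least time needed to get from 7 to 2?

20.6 s

Shortest distances from 7:
7: 0
1: 5.3  (via 7)
8: 8.6  (via 7)
5: 9.2  (via 7)
3: 9.7  (via 7)
9: 10.4  (via 8)
4: 10.8  (via 8)
6: 11.3  (via 9)
10: 11.4  (via 1)
2: 20.6  (via 6)
Shortest route: 7 → 8 → 9 → 6 → 2 = 20.6 s.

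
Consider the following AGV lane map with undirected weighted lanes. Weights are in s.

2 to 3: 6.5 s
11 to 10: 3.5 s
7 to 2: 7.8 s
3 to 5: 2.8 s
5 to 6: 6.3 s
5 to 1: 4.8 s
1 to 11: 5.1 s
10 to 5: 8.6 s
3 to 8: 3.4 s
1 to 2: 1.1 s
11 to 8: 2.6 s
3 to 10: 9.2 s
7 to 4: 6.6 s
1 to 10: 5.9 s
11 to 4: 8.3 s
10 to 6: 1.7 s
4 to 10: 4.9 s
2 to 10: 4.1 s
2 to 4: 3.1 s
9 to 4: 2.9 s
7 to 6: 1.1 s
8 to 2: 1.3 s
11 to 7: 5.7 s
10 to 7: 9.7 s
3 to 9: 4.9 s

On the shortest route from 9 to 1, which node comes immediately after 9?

4

Candidate routes:
9 - 3 - 8 - 2 - 1: 4.9+3.4+1.3+1.1 = 10.7
9 - 4 - 2 - 1: 2.9+3.1+1.1 = 7.1
The minimum is 7.1 s via 9 - 4 - 2 - 1.
So from 9 the first move is to 4.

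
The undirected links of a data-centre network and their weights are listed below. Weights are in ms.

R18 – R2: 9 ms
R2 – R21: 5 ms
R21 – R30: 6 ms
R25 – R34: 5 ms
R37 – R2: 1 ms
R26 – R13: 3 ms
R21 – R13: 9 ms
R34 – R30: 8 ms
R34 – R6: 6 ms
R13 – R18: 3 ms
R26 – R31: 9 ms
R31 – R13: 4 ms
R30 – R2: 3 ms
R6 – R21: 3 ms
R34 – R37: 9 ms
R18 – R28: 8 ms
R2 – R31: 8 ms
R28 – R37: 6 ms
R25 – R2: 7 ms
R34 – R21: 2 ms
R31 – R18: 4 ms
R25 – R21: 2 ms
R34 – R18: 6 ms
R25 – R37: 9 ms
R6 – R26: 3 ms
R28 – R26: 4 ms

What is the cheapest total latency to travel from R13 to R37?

13 ms

Candidate routes:
R13 - R21 - R2 - R37: 9+5+1 = 15
R13 - R26 - R6 - R21 - R2 - R37: 3+3+3+5+1 = 15
R13 - R26 - R28 - R37: 3+4+6 = 13
Cheapest is R13 - R26 - R28 - R37 at 13 ms.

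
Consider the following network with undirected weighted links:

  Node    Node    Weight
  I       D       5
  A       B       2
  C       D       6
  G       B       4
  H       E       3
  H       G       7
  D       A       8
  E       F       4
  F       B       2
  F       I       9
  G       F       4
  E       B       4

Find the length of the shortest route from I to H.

16

Candidate routes:
I - F - E - H: 9+4+3 = 16
I - F - B - E - H: 9+2+4+3 = 18
I - F - G - H: 9+4+7 = 20
The minimum is 16 via I - F - E - H.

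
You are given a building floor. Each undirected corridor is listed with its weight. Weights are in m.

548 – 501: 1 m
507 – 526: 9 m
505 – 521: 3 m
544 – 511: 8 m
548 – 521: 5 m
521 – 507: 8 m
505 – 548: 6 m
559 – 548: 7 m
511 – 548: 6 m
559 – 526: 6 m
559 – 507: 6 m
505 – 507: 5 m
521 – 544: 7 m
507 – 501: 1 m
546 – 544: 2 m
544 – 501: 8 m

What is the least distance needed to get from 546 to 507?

11 m

Running Dijkstra from 546:
546: 0
544: 2  (via 546)
521: 9  (via 544)
501: 10  (via 544)
511: 10  (via 544)
507: 11  (via 501)
Shortest route: 546–544–501–507 = 11 m.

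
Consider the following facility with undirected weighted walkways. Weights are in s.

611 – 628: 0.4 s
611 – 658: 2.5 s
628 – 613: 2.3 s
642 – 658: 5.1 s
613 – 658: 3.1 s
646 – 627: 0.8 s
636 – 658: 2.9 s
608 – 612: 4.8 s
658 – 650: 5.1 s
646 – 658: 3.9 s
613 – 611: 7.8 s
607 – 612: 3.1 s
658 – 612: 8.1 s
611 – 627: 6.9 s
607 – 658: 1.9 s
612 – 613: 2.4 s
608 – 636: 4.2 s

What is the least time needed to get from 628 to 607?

4.8 s

Shortest distances from 628:
628: 0
611: 0.4  (via 628)
613: 2.3  (via 628)
658: 2.9  (via 611)
612: 4.7  (via 613)
607: 4.8  (via 658)
Shortest route: 628–611–658–607 = 4.8 s.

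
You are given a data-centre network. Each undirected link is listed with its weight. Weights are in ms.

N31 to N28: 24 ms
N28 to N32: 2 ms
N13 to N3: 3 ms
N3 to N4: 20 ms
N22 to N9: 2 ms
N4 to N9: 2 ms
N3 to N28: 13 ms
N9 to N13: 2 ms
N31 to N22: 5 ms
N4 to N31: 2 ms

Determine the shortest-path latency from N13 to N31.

Running Dijkstra from N13:
N13: 0
N9: 2  (via N13)
N3: 3  (via N13)
N22: 4  (via N9)
N4: 4  (via N9)
N31: 6  (via N4)
Shortest route: N13–N9–N4–N31 = 6 ms.

6 ms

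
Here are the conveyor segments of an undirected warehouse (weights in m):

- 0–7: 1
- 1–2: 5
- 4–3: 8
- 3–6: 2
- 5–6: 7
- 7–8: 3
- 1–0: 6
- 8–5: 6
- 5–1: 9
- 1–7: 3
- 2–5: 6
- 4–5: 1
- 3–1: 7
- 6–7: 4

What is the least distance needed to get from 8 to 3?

9 m

Shortest distances from 8:
8: 0
7: 3  (via 8)
0: 4  (via 7)
1: 6  (via 7)
5: 6  (via 8)
4: 7  (via 5)
6: 7  (via 7)
3: 9  (via 6)
Shortest route: 8 → 7 → 6 → 3 = 9 m.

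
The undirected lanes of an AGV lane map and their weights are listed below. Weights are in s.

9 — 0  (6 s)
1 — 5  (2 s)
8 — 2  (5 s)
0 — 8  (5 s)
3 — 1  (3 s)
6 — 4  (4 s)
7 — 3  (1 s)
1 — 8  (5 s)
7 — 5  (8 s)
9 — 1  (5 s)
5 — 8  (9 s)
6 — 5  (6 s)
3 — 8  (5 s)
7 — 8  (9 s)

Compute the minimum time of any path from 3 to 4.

15 s

Settle nodes by increasing distance from 3:
3: 0
7: 1  (via 3)
1: 3  (via 3)
5: 5  (via 1)
8: 5  (via 3)
9: 8  (via 1)
0: 10  (via 8)
2: 10  (via 8)
6: 11  (via 5)
4: 15  (via 6)
Shortest route: 3 → 1 → 5 → 6 → 4 = 15 s.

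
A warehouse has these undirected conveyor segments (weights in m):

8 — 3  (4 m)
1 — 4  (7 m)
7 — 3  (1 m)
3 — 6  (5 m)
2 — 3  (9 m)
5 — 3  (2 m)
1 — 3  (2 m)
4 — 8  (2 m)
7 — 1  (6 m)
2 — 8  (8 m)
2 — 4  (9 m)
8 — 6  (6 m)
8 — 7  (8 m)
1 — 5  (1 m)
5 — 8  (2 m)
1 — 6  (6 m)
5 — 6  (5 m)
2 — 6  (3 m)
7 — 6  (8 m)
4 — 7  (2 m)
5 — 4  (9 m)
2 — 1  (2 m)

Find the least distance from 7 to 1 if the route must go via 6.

11 m

Best 7 to 6: 7 → 3 → 6 costing 6
Best 6 to 1: 6 → 2 → 1 costing 5
Total via 6: 6 + 5 = 11 m.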